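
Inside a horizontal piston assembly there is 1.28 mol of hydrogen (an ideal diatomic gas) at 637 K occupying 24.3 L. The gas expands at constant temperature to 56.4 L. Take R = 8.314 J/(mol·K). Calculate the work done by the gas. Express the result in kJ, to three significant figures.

Isothermal: W = nRT ln(V₂/V₁).
W = (1.28)(8.314)(637) × ln(56.4/24.3)
  = 6779 × 0.842
W_by_gas = 5708 J.

W ≈ 5.71 kJ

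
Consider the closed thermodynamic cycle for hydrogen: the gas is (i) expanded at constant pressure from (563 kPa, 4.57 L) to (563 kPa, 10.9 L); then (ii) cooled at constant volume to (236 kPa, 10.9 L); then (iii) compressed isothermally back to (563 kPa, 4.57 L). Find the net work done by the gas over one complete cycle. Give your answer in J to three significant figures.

W_net ≈ 1330 J

Leg (i): W = PΔV = (563)(10.9 − 4.57) = 3564 J.
Leg (ii): W = 0.
Leg (iii): W = PᵢVᵢ ln(V_f/Vᵢ) = (2572) ln(4.57/10.9) = -2236 J.
W_net = 3564 − 2236 = 1328 J.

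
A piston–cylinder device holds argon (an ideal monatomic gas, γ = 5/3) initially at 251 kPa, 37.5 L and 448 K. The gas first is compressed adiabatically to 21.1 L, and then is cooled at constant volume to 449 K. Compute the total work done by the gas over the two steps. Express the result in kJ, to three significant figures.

Step 1 (adiabatic): W = (P₁V₁ − P₂V₂)/(γ−1) = (9412 − 13810)/0.667 = -6597 J.
Step 2 (isochoric): W = 0 (constant volume).
W_total = -6597 + 0 = -6597 J.

W_total ≈ -6.60 kJ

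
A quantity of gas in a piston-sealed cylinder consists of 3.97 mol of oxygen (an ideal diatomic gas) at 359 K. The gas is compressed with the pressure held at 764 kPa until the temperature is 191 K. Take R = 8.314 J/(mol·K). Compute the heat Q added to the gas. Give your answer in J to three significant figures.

Q ≈ -19400 J

Isobaric: W = nRΔT = (3.97)(8.314)(-168) = -5545 J.
ΔU = nCᵥΔT with Cᵥ = 5R/2: ΔU = (3.97)(20.79)(-168) = -13863 J.
Q = ΔU + W = -13863 − 5545 = -19408 J.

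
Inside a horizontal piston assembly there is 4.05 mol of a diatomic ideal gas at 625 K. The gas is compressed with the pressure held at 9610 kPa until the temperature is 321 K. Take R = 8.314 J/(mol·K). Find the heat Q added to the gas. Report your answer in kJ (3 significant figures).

Isobaric: W = nRΔT = (4.05)(8.314)(-304) = -10236 J.
ΔU = nCᵥΔT with Cᵥ = 5R/2: ΔU = (4.05)(20.79)(-304) = -25590 J.
Q = ΔU + W = -25590 − 10236 = -35827 J.

Q ≈ -35.8 kJ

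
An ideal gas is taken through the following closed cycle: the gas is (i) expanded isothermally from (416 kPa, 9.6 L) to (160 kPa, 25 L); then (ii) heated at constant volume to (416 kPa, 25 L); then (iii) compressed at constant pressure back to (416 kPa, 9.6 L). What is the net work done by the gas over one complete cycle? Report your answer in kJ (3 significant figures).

W_net ≈ -2.58 kJ

Leg (i): W = PᵢVᵢ ln(V_f/Vᵢ) = (3994) ln(25/9.6) = 3822 J.
Leg (ii): W = 0.
Leg (iii): W = PΔV = (416)(9.6 − 25) = -6406 J.
W_net = 3822 − 6406 = -2584 J.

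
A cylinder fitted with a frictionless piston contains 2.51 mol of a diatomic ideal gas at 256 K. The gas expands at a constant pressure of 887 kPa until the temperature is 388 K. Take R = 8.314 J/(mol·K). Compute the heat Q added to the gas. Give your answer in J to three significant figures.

Q ≈ 9640 J

Isobaric: W = nRΔT = (2.51)(8.314)(132) = 2755 J.
ΔU = nCᵥΔT with Cᵥ = 5R/2: ΔU = (2.51)(20.79)(132) = 6886 J.
Q = ΔU + W = 6886 + 2755 = 9641 J.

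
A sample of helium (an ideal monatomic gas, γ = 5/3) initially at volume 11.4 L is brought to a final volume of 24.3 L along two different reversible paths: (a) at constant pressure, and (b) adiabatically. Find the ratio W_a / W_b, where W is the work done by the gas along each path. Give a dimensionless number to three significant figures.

W_a / W_b ≈ 1.90

Path (a) isobaric: W = P₁(V₂ − V₁) → W_a/(P₁V₁) = 1.132.
Path (b) adiabatic: W = P₁V₁(1 − (V₁/V₂)^(γ−1))/(γ−1) → W_b/(P₁V₁) = 0.5944.
W_a / W_b = 1.132 / 0.5944 = 1.904.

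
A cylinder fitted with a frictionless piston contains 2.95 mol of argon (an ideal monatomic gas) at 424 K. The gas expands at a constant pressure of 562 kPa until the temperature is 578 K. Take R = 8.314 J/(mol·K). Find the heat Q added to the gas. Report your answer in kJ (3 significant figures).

Q ≈ 9.44 kJ

Isobaric: W = nRΔT = (2.95)(8.314)(154) = 3777 J.
ΔU = nCᵥΔT with Cᵥ = 3R/2: ΔU = (2.95)(12.47)(154) = 5666 J.
Q = ΔU + W = 5666 + 3777 = 9443 J.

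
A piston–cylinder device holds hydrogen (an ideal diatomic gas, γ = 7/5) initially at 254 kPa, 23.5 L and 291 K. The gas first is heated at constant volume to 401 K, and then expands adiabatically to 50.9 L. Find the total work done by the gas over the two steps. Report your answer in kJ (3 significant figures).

W_total ≈ 5.47 kJ

Step 1 (isochoric): W = 0 (constant volume).
After step 1: P = 350 kPa (V unchanged).
Step 2 (adiabatic): W = (P₁V₁ − P₂V₂)/(γ−1) = (8225 − 6038)/0.4 = 5468 J.
W_total = 0 + 5468 = 5468 J.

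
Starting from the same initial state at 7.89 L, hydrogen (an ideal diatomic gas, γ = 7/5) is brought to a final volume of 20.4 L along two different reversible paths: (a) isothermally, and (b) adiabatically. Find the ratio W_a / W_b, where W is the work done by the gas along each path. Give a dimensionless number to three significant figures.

W_a / W_b ≈ 1.20

Path (a) isothermal: W = P₁V₁ ln(V₂/V₁) → W_a/(P₁V₁) = 0.9499.
Path (b) adiabatic: W = P₁V₁(1 − (V₁/V₂)^(γ−1))/(γ−1) → W_b/(P₁V₁) = 0.7903.
W_a / W_b = 0.9499 / 0.7903 = 1.202.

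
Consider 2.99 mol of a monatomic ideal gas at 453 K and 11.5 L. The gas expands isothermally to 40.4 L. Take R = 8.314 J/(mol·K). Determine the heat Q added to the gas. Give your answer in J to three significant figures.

Isothermal ⇒ ΔU = 0, so Q = W = nRT ln(V₂/V₁).
Q = (2.99)(8.314)(453) ln(40.4/11.5) = 11261 × 1.256 = 14149 J.

Q ≈ 14100 J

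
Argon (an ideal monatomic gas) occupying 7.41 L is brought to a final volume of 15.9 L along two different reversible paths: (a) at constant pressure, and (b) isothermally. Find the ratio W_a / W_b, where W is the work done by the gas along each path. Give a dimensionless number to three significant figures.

Path (a) isobaric: W = P₁(V₂ − V₁) → W_a/(P₁V₁) = 1.146.
Path (b) isothermal: W = P₁V₁ ln(V₂/V₁) → W_b/(P₁V₁) = 0.7635.
W_a / W_b = 1.146 / 0.7635 = 1.501.

W_a / W_b ≈ 1.50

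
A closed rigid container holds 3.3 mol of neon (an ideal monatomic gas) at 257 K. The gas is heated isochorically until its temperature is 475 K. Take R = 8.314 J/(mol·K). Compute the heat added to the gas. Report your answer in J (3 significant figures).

Constant volume ⇒ W = 0, so Q = ΔU = nCᵥΔT with Cᵥ = 3R/2 = 12.47 J/(mol·K).
ΔU = (3.3)(12.47)(475 − 257) = 8972 J.

Q ≈ 8970 J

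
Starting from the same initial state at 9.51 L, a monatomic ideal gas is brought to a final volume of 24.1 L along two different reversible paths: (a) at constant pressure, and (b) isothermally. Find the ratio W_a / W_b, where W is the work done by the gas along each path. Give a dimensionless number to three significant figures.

W_a / W_b ≈ 1.65

Path (a) isobaric: W = P₁(V₂ − V₁) → W_a/(P₁V₁) = 1.534.
Path (b) isothermal: W = P₁V₁ ln(V₂/V₁) → W_b/(P₁V₁) = 0.9299.
W_a / W_b = 1.534 / 0.9299 = 1.65.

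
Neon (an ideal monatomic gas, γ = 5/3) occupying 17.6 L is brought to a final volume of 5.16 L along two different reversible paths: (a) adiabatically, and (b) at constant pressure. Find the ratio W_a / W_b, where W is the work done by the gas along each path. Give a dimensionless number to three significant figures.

W_a / W_b ≈ 2.69

Path (a) adiabatic: W = P₁V₁(1 − (V₁/V₂)^(γ−1))/(γ−1) → W_a/(P₁V₁) = -1.899.
Path (b) isobaric: W = P₁(V₂ − V₁) → W_b/(P₁V₁) = -0.7068.
W_a / W_b = -1.899 / -0.7068 = 2.686.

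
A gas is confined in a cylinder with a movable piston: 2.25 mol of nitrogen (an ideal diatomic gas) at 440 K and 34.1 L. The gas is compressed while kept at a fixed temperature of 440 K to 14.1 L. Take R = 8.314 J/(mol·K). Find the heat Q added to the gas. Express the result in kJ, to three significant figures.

Q ≈ -7.27 kJ

Isothermal ⇒ ΔU = 0, so Q = W = nRT ln(V₂/V₁).
Q = (2.25)(8.314)(440) ln(14.1/34.1) = 8231 × -0.8831 = -7269 J.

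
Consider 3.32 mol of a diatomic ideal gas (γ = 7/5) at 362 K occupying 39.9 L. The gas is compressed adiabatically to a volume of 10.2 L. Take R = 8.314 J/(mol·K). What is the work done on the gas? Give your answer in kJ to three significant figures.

W ≈ 18.1 kJ

Adiabatic: TV^(γ−1) = const with γ = 7/5.
T₂ = T₁ (V₁/V₂)^(γ−1) = 362 × (39.9/10.2)^0.4 = 362 × 1.726 = 624.7 K.
W_by = nCᵥ(T₁ − T₂) = (3.32)(20.79)(362 − 624.7) = -18127 J.
Work on gas = −W_by = 18127 J.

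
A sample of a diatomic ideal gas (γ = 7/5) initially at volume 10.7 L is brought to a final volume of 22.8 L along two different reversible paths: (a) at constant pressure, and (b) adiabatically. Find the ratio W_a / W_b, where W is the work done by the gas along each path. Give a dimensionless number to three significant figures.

Path (a) isobaric: W = P₁(V₂ − V₁) → W_a/(P₁V₁) = 1.131.
Path (b) adiabatic: W = P₁V₁(1 − (V₁/V₂)^(γ−1))/(γ−1) → W_b/(P₁V₁) = 0.6528.
W_a / W_b = 1.131 / 0.6528 = 1.732.

W_a / W_b ≈ 1.73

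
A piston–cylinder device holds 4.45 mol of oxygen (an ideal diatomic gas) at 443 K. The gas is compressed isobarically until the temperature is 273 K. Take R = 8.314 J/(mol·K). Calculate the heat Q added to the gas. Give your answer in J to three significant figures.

Q ≈ -22000 J

Isobaric: W = nRΔT = (4.45)(8.314)(-170) = -6290 J.
ΔU = nCᵥΔT with Cᵥ = 5R/2: ΔU = (4.45)(20.79)(-170) = -15724 J.
Q = ΔU + W = -15724 − 6290 = -22013 J.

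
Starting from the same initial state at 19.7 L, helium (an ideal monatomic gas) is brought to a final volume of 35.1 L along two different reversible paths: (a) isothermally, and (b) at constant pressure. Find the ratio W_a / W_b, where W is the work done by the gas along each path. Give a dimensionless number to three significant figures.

W_a / W_b ≈ 0.739

Path (a) isothermal: W = P₁V₁ ln(V₂/V₁) → W_a/(P₁V₁) = 0.5776.
Path (b) isobaric: W = P₁(V₂ − V₁) → W_b/(P₁V₁) = 0.7817.
W_a / W_b = 0.5776 / 0.7817 = 0.7389.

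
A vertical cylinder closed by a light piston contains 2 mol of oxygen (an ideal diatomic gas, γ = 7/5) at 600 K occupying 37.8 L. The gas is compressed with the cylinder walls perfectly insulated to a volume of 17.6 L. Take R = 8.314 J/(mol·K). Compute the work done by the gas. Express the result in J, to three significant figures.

Adiabatic: TV^(γ−1) = const with γ = 7/5.
T₂ = T₁ (V₁/V₂)^(γ−1) = 600 × (37.8/17.6)^0.4 = 600 × 1.358 = 814.6 K.
W_by = nCᵥ(T₁ − T₂) = (2)(20.79)(600 − 814.6) = -8921 J.

W ≈ -8920 J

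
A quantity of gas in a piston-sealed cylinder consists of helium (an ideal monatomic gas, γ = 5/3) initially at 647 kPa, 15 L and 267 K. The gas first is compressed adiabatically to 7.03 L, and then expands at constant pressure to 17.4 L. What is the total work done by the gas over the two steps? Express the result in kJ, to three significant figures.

W_total ≈ 14.2 kJ

Step 1 (adiabatic): W = (P₁V₁ − P₂V₂)/(γ−1) = (9705 − 16085)/0.667 = -9570 J.
After step 1: P = 2288 kPa, V = 7.03 L, T = 442.5 K.
Step 2 (isobaric): W = PΔV = (2288 kPa)(17.4 − 7.03 L) = 23727 J.
W_total = -9570 + 23727 = 14157 J.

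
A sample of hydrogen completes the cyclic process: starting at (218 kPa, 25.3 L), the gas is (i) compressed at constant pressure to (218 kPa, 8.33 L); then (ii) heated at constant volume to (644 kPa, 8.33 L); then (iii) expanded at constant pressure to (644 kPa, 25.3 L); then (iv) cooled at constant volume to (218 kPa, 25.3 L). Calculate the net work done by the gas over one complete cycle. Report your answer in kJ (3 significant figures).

Constant-volume legs do no work.
W(i) = (218)(8.33 − 25.3) = -3699 J; W(iii) = (644)(25.3 − 8.33) = 10929 J.
W_net = -3699 + 10929 = 7229 J (the clockwise enclosed area).

W_net ≈ 7.23 kJ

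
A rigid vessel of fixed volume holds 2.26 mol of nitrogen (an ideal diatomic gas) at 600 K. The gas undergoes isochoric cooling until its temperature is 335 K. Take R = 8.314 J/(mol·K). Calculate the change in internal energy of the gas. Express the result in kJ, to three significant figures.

ΔU ≈ -12.4 kJ

Constant volume ⇒ W = 0, so Q = ΔU = nCᵥΔT with Cᵥ = 5R/2 = 20.79 J/(mol·K).
ΔU = (2.26)(20.79)(335 − 600) = -12448 J.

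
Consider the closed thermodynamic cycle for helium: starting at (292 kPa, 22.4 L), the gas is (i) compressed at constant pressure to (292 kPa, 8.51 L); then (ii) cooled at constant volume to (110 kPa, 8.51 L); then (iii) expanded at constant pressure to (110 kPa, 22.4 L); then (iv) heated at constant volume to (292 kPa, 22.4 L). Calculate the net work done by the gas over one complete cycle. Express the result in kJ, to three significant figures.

Constant-volume legs do no work.
W(i) = (292)(8.51 − 22.4) = -4056 J; W(iii) = (110)(22.4 − 8.51) = 1528 J.
W_net = -4056 + 1528 = -2528 J (the counter-clockwise enclosed area).

W_net ≈ -2.53 kJ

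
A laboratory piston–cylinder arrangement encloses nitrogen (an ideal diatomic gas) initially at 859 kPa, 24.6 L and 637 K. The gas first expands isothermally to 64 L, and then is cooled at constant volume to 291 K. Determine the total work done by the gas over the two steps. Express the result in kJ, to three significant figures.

W_total ≈ 20.2 kJ

Step 1 (isothermal): W = P₁V₁ ln(V₂/V₁) = (21131) ln(64/24.6) = 20205 J.
Step 2 (isochoric): W = 0 (constant volume).
W_total = 20205 + 0 = 20205 J.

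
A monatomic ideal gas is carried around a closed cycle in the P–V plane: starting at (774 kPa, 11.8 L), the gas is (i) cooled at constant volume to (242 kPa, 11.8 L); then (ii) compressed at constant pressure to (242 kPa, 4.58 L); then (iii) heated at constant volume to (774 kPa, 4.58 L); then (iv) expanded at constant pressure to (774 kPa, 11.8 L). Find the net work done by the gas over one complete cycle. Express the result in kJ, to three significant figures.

W_net ≈ 3.84 kJ

Constant-volume legs do no work.
W(ii) = (242)(4.58 − 11.8) = -1747 J; W(iv) = (774)(11.8 − 4.58) = 5588 J.
W_net = -1747 + 5588 = 3841 J (the clockwise enclosed area).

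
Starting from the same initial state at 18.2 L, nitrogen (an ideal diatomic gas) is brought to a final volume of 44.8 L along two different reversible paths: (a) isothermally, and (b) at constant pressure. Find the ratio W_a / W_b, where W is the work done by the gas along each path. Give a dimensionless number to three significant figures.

W_a / W_b ≈ 0.616

Path (a) isothermal: W = P₁V₁ ln(V₂/V₁) → W_a/(P₁V₁) = 0.9008.
Path (b) isobaric: W = P₁(V₂ − V₁) → W_b/(P₁V₁) = 1.462.
W_a / W_b = 0.9008 / 1.462 = 0.6163.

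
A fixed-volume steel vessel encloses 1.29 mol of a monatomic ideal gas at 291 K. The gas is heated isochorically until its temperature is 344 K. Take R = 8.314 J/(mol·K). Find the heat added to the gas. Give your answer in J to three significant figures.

Q ≈ 853 J

Constant volume ⇒ W = 0, so Q = ΔU = nCᵥΔT with Cᵥ = 3R/2 = 12.47 J/(mol·K).
ΔU = (1.29)(12.47)(344 − 291) = 852.6 J.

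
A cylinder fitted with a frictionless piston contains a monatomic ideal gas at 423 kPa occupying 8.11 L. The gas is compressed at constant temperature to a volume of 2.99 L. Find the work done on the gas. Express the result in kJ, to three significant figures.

Isothermal: W = nRT ln(V₂/V₁) = P₁V₁ ln(V₂/V₁).
P₁V₁ = (423 kPa)(8.11 L) = 3431 J.
W = 3431 × ln(2.99/8.11) = 3431 × -0.9978
W_by_gas = -3423 J; work on gas = −W_by = 3423 J.

W ≈ 3.42 kJ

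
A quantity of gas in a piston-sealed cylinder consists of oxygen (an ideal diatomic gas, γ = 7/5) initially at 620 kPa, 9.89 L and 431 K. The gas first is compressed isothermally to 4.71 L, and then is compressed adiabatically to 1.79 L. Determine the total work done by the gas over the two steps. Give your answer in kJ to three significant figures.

W_total ≈ -11.8 kJ

Step 1 (isothermal): W = P₁V₁ ln(V₂/V₁) = (6132) ln(4.71/9.89) = -4549 J.
After step 1: P = 1302 kPa, V = 4.71 L, T = 431 K.
Step 2 (adiabatic): W = (P₁V₁ − P₂V₂)/(γ−1) = (6132 − 9029)/0.4 = -7244 J.
W_total = -4549 − 7244 = -11793 J.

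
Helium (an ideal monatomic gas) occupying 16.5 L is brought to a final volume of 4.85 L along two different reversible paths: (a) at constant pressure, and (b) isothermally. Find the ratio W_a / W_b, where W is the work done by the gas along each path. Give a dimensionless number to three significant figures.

Path (a) isobaric: W = P₁(V₂ − V₁) → W_a/(P₁V₁) = -0.7061.
Path (b) isothermal: W = P₁V₁ ln(V₂/V₁) → W_b/(P₁V₁) = -1.224.
W_a / W_b = -0.7061 / -1.224 = 0.5767.

W_a / W_b ≈ 0.577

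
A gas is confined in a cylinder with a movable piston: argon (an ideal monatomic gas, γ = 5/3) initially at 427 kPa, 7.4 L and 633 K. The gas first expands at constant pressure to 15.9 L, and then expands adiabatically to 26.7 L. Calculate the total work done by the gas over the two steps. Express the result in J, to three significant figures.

Step 1 (isobaric): W = PΔV = (427 kPa)(15.9 − 7.4 L) = 3630 J.
After step 1: P = 427 kPa, V = 15.9 L, T = 1360 K.
Step 2 (adiabatic): W = (P₁V₁ − P₂V₂)/(γ−1) = (6789 − 4806)/0.667 = 2976 J.
W_total = 3630 + 2976 = 6605 J.

W_total ≈ 6610 J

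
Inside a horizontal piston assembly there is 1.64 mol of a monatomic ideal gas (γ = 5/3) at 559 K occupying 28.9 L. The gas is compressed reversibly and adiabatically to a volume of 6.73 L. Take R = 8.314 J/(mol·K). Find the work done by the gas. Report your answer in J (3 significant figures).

Adiabatic: TV^(γ−1) = const with γ = 5/3.
T₂ = T₁ (V₁/V₂)^(γ−1) = 559 × (28.9/6.73)^0.667 = 559 × 2.642 = 1477 K.
W_by = nCᵥ(T₁ − T₂) = (1.64)(12.47)(559 − 1477) = -18772 J.

W ≈ -18800 J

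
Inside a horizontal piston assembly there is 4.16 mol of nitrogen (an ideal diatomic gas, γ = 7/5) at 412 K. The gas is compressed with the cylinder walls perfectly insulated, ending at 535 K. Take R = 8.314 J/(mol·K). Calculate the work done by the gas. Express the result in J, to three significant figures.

Adiabatic ⇒ Q = 0, so W_by = −ΔU = nCᵥ(T₁ − T₂).
Cᵥ = 5R/2 = 20.79 J/(mol·K).
W = (4.16)(20.79)(412 − 535) = -10635 J.

W ≈ -10600 J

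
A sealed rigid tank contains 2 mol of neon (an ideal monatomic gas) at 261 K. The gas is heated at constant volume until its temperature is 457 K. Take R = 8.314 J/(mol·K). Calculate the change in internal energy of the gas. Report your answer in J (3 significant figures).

Constant volume ⇒ W = 0, so Q = ΔU = nCᵥΔT with Cᵥ = 3R/2 = 12.47 J/(mol·K).
ΔU = (2)(12.47)(457 − 261) = 4889 J.

ΔU ≈ 4890 J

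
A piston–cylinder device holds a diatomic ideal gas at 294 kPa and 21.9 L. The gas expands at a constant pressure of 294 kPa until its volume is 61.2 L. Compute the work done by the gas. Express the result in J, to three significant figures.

W ≈ 11600 J

Isobaric: W = P ΔV.
W = (294 kPa)(61.2 − 21.9 L) = (294)(39.3) = 11554 J.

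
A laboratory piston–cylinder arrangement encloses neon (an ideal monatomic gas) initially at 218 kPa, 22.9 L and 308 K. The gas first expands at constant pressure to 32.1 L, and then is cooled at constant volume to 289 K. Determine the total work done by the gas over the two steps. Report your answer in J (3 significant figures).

Step 1 (isobaric): W = PΔV = (218 kPa)(32.1 − 22.9 L) = 2006 J.
Step 2 (isochoric): W = 0 (constant volume).
W_total = 2006 + 0 = 2006 J.

W_total ≈ 2010 J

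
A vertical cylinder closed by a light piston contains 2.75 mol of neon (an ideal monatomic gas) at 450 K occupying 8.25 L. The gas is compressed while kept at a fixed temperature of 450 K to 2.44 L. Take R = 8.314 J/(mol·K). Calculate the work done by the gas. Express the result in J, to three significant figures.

W ≈ -12500 J

Isothermal: W = nRT ln(V₂/V₁).
W = (2.75)(8.314)(450) × ln(2.44/8.25)
  = 10289 × -1.218
W_by_gas = -12534 J.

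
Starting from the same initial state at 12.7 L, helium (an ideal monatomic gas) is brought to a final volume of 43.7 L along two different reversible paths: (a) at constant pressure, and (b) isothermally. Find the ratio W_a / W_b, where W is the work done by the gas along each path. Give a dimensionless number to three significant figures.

W_a / W_b ≈ 1.98

Path (a) isobaric: W = P₁(V₂ − V₁) → W_a/(P₁V₁) = 2.441.
Path (b) isothermal: W = P₁V₁ ln(V₂/V₁) → W_b/(P₁V₁) = 1.236.
W_a / W_b = 2.441 / 1.236 = 1.975.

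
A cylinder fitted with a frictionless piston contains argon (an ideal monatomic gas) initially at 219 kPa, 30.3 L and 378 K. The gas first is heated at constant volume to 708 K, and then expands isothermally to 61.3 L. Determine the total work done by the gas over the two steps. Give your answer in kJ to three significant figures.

Step 1 (isochoric): W = 0 (constant volume).
After step 1: P = 410.2 kPa (V unchanged).
Step 2 (isothermal): W = P₁V₁ ln(V₂/V₁) = (12429) ln(61.3/30.3) = 8758 J.
W_total = 0 + 8758 = 8758 J.

W_total ≈ 8.76 kJ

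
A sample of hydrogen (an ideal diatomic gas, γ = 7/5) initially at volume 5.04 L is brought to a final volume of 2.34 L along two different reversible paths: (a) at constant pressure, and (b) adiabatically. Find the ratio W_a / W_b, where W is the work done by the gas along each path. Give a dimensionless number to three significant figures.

Path (a) isobaric: W = P₁(V₂ − V₁) → W_a/(P₁V₁) = -0.5357.
Path (b) adiabatic: W = P₁V₁(1 − (V₁/V₂)^(γ−1))/(γ−1) → W_b/(P₁V₁) = -0.898.
W_a / W_b = -0.5357 / -0.898 = 0.5966.

W_a / W_b ≈ 0.597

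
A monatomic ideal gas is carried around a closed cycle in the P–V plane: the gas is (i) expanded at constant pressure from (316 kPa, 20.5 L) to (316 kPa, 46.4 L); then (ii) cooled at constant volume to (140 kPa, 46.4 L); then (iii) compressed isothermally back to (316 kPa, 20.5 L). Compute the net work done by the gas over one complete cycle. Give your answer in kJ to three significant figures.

W_net ≈ 2.88 kJ

Leg (i): W = PΔV = (316)(46.4 − 20.5) = 8184 J.
Leg (ii): W = 0.
Leg (iii): W = PᵢVᵢ ln(V_f/Vᵢ) = (6496) ln(20.5/46.4) = -5306 J.
W_net = 8184 − 5306 = 2878 J.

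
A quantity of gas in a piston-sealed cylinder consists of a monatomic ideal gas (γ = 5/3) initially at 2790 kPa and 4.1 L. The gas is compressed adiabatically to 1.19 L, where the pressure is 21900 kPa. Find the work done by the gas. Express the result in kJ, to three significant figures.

W ≈ -21.9 kJ

Adiabatic: W = (P₁V₁ − P₂V₂)/(γ − 1) with γ = 5/3.
P₁V₁ = 11439 J, P₂V₂ = 26061 J.
W = (11439 − 26061) / 0.6667 = -21933 J.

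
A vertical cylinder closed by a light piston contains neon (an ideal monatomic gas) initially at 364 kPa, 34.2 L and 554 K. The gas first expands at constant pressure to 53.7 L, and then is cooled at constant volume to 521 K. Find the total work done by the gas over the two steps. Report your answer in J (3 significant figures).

W_total ≈ 7100 J

Step 1 (isobaric): W = PΔV = (364 kPa)(53.7 − 34.2 L) = 7098 J.
Step 2 (isochoric): W = 0 (constant volume).
W_total = 7098 + 0 = 7098 J.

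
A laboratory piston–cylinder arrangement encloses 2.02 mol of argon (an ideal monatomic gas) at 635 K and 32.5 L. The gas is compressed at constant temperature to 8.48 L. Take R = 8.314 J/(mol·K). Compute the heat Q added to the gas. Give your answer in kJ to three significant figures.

Isothermal ⇒ ΔU = 0, so Q = W = nRT ln(V₂/V₁).
Q = (2.02)(8.314)(635) ln(8.48/32.5) = 10664 × -1.344 = -14328 J.

Q ≈ -14.3 kJ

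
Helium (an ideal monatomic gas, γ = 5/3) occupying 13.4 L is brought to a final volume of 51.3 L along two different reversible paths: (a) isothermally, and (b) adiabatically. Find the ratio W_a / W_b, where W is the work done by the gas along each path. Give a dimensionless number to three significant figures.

Path (a) isothermal: W = P₁V₁ ln(V₂/V₁) → W_a/(P₁V₁) = 1.342.
Path (b) adiabatic: W = P₁V₁(1 − (V₁/V₂)^(γ−1))/(γ−1) → W_b/(P₁V₁) = 0.8871.
W_a / W_b = 1.342 / 0.8871 = 1.513.

W_a / W_b ≈ 1.51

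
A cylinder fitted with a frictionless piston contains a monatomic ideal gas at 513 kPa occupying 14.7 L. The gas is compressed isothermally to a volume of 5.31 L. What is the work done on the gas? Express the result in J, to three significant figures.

Isothermal: W = nRT ln(V₂/V₁) = P₁V₁ ln(V₂/V₁).
P₁V₁ = (513 kPa)(14.7 L) = 7541 J.
W = 7541 × ln(5.31/14.7) = 7541 × -1.018
W_by_gas = -7679 J; work on gas = −W_by = 7679 J.

W ≈ 7680 J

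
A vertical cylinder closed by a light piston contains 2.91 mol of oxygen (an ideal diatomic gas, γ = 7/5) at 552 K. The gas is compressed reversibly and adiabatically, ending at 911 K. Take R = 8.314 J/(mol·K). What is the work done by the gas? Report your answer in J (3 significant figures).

W ≈ -21700 J

Adiabatic ⇒ Q = 0, so W_by = −ΔU = nCᵥ(T₁ − T₂).
Cᵥ = 5R/2 = 20.79 J/(mol·K).
W = (2.91)(20.79)(552 − 911) = -21714 J.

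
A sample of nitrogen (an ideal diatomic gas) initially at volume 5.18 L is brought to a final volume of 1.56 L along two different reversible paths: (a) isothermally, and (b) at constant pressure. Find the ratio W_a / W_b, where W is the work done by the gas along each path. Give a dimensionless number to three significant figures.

W_a / W_b ≈ 1.72

Path (a) isothermal: W = P₁V₁ ln(V₂/V₁) → W_a/(P₁V₁) = -1.2.
Path (b) isobaric: W = P₁(V₂ − V₁) → W_b/(P₁V₁) = -0.6988.
W_a / W_b = -1.2 / -0.6988 = 1.717.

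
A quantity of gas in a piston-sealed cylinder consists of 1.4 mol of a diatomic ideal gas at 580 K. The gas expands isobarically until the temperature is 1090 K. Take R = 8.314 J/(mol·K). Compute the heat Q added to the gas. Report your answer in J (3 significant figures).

Q ≈ 20800 J

Isobaric: W = nRΔT = (1.4)(8.314)(510) = 5936 J.
ΔU = nCᵥΔT with Cᵥ = 5R/2: ΔU = (1.4)(20.79)(510) = 14840 J.
Q = ΔU + W = 14840 + 5936 = 20777 J.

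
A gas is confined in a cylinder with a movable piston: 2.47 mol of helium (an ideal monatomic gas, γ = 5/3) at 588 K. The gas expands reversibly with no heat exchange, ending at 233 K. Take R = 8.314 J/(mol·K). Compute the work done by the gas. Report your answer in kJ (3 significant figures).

W ≈ 10.9 kJ

Adiabatic ⇒ Q = 0, so W_by = −ΔU = nCᵥ(T₁ − T₂).
Cᵥ = 3R/2 = 12.47 J/(mol·K).
W = (2.47)(12.47)(588 − 233) = 10935 J.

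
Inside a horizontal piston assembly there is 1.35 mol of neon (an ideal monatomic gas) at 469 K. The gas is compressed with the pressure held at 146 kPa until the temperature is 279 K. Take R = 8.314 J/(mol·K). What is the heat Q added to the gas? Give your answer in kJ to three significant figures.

Q ≈ -5.33 kJ

Isobaric: W = nRΔT = (1.35)(8.314)(-190) = -2133 J.
ΔU = nCᵥΔT with Cᵥ = 3R/2: ΔU = (1.35)(12.47)(-190) = -3199 J.
Q = ΔU + W = -3199 − 2133 = -5331 J.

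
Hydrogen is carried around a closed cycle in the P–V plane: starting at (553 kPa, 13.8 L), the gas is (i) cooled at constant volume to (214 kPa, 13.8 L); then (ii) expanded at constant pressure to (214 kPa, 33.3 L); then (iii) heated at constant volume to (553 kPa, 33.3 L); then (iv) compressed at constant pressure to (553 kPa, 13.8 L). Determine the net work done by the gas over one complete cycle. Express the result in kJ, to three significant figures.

W_net ≈ -6.61 kJ

Constant-volume legs do no work.
W(ii) = (214)(33.3 − 13.8) = 4173 J; W(iv) = (553)(13.8 − 33.3) = -10783 J.
W_net = 4173 − 10783 = -6610 J (the counter-clockwise enclosed area).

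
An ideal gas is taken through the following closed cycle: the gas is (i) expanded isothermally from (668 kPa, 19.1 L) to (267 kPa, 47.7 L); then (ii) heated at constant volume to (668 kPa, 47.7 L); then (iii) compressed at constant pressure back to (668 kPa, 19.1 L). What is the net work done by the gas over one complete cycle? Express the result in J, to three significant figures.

Leg (i): W = PᵢVᵢ ln(V_f/Vᵢ) = (12759) ln(47.7/19.1) = 11677 J.
Leg (ii): W = 0.
Leg (iii): W = PΔV = (668)(19.1 − 47.7) = -19105 J.
W_net = 11677 − 19105 = -7427 J.

W_net ≈ -7430 J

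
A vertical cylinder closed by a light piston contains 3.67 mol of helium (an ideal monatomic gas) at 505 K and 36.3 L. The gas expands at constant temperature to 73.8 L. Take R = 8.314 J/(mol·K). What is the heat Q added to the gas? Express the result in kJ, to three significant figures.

Isothermal ⇒ ΔU = 0, so Q = W = nRT ln(V₂/V₁).
Q = (3.67)(8.314)(505) ln(73.8/36.3) = 15409 × 0.7095 = 10933 J.

Q ≈ 10.9 kJ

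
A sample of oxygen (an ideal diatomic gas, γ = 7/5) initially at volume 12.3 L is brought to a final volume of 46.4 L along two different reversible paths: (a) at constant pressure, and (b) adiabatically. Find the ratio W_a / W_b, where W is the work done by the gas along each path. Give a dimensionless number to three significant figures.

Path (a) isobaric: W = P₁(V₂ − V₁) → W_a/(P₁V₁) = 2.772.
Path (b) adiabatic: W = P₁V₁(1 − (V₁/V₂)^(γ−1))/(γ−1) → W_b/(P₁V₁) = 1.03.
W_a / W_b = 2.772 / 1.03 = 2.691.

W_a / W_b ≈ 2.69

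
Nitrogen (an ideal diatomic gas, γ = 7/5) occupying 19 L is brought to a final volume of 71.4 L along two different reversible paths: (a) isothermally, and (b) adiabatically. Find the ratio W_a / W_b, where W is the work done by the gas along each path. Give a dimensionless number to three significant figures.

W_a / W_b ≈ 1.29

Path (a) isothermal: W = P₁V₁ ln(V₂/V₁) → W_a/(P₁V₁) = 1.324.
Path (b) adiabatic: W = P₁V₁(1 − (V₁/V₂)^(γ−1))/(γ−1) → W_b/(P₁V₁) = 1.028.
W_a / W_b = 1.324 / 1.028 = 1.288.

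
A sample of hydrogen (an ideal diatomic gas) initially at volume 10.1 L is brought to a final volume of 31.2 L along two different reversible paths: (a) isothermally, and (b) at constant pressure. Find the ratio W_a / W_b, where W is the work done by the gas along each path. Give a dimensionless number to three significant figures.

Path (a) isothermal: W = P₁V₁ ln(V₂/V₁) → W_a/(P₁V₁) = 1.128.
Path (b) isobaric: W = P₁(V₂ − V₁) → W_b/(P₁V₁) = 2.089.
W_a / W_b = 1.128 / 2.089 = 0.5399.

W_a / W_b ≈ 0.540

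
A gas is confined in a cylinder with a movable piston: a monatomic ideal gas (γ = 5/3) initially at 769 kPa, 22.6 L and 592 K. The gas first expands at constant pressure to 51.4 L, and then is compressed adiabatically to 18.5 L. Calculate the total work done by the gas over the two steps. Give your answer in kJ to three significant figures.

W_total ≈ -35.7 kJ

Step 1 (isobaric): W = PΔV = (769 kPa)(51.4 − 22.6 L) = 22147 J.
After step 1: P = 769 kPa, V = 51.4 L, T = 1346 K.
Step 2 (adiabatic): W = (P₁V₁ − P₂V₂)/(γ−1) = (39527 − 78118)/0.667 = -57887 J.
W_total = 22147 − 57887 = -35740 J.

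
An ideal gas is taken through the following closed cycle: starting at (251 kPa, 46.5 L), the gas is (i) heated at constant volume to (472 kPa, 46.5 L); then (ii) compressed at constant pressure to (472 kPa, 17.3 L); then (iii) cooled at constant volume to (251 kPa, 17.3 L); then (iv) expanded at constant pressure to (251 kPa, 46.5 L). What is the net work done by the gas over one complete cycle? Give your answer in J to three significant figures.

Constant-volume legs do no work.
W(ii) = (472)(17.3 − 46.5) = -13782 J; W(iv) = (251)(46.5 − 17.3) = 7329 J.
W_net = -13782 + 7329 = -6453 J (the counter-clockwise enclosed area).

W_net ≈ -6450 J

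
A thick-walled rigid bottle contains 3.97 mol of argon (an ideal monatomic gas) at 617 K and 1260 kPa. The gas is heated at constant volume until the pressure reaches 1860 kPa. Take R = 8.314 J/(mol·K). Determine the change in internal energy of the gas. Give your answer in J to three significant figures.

Constant volume ⇒ W = 0, so Q = ΔU = nCᵥΔT with Cᵥ = 3R/2 = 12.47 J/(mol·K).
At constant V, T₂/T₁ = P₂/P₁ ⇒ ΔT = T₁(P₂/P₁ − 1) = 617·(1860/1260 − 1) = 293.8 K.
ΔU = (3.97)(12.47)(293.8) = 14546 J.

ΔU ≈ 14500 J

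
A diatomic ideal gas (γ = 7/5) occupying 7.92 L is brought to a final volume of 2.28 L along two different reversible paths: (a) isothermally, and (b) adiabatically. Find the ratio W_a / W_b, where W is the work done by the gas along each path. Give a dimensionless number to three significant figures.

Path (a) isothermal: W = P₁V₁ ln(V₂/V₁) → W_a/(P₁V₁) = -1.245.
Path (b) adiabatic: W = P₁V₁(1 − (V₁/V₂)^(γ−1))/(γ−1) → W_b/(P₁V₁) = -1.614.
W_a / W_b = -1.245 / -1.614 = 0.7715.

W_a / W_b ≈ 0.772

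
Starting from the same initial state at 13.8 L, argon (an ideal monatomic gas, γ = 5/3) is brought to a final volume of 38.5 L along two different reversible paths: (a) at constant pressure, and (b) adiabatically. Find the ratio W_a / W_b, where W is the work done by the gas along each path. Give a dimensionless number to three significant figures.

W_a / W_b ≈ 2.41

Path (a) isobaric: W = P₁(V₂ − V₁) → W_a/(P₁V₁) = 1.79.
Path (b) adiabatic: W = P₁V₁(1 − (V₁/V₂)^(γ−1))/(γ−1) → W_b/(P₁V₁) = 0.7431.
W_a / W_b = 1.79 / 0.7431 = 2.409.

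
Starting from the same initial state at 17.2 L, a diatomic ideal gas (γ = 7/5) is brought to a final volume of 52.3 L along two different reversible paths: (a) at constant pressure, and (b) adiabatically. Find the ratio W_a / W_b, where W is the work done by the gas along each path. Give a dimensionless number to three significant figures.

Path (a) isobaric: W = P₁(V₂ − V₁) → W_a/(P₁V₁) = 2.041.
Path (b) adiabatic: W = P₁V₁(1 − (V₁/V₂)^(γ−1))/(γ−1) → W_b/(P₁V₁) = 0.8977.
W_a / W_b = 2.041 / 0.8977 = 2.273.

W_a / W_b ≈ 2.27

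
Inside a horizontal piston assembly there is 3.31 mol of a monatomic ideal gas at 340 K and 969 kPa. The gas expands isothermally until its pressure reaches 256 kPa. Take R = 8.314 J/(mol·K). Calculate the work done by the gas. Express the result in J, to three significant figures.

W ≈ 12500 J

Isothermal process: W = nRT ln(V₂/V₁) = nRT ln(P₁/P₂).
W = (3.31)(8.314)(340) × ln(969/256)
  = 9357 × ln(3.785) = 9357 × 1.331
W_by_gas = 12454 J.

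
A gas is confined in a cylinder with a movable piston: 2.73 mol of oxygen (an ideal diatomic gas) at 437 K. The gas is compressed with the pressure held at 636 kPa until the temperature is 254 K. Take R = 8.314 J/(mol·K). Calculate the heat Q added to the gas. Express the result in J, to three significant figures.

Q ≈ -14500 J

Isobaric: W = nRΔT = (2.73)(8.314)(-183) = -4154 J.
ΔU = nCᵥΔT with Cᵥ = 5R/2: ΔU = (2.73)(20.79)(-183) = -10384 J.
Q = ΔU + W = -10384 − 4154 = -14538 J.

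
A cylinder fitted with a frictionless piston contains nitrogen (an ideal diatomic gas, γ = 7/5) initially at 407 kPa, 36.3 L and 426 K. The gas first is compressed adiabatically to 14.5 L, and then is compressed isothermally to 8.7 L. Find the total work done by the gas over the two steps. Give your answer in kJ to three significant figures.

Step 1 (adiabatic): W = (P₁V₁ − P₂V₂)/(γ−1) = (14774 − 21326)/0.4 = -16381 J.
After step 1: P = 1471 kPa, V = 14.5 L, T = 614.9 K.
Step 2 (isothermal): W = P₁V₁ ln(V₂/V₁) = (21326) ln(8.7/14.5) = -10894 J.
W_total = -16381 − 10894 = -27275 J.

W_total ≈ -27.3 kJ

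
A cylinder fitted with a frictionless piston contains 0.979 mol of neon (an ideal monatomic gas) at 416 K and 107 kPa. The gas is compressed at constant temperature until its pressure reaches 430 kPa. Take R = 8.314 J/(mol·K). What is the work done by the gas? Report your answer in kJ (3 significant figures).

Isothermal process: W = nRT ln(V₂/V₁) = nRT ln(P₁/P₂).
W = (0.979)(8.314)(416) × ln(107/430)
  = 3386 × ln(0.2488) = 3386 × -1.391
W_by_gas = -4710 J.

W ≈ -4.71 kJ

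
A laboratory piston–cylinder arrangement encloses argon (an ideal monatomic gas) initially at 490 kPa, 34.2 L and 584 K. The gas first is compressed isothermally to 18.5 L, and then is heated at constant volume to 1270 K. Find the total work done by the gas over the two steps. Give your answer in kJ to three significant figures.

W_total ≈ -10.3 kJ

Step 1 (isothermal): W = P₁V₁ ln(V₂/V₁) = (16758) ln(18.5/34.2) = -10297 J.
Step 2 (isochoric): W = 0 (constant volume).
W_total = -10297 + 0 = -10297 J.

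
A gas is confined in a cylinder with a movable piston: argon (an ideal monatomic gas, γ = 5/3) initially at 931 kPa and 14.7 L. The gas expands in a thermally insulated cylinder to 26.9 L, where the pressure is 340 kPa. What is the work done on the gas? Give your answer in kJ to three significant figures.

Adiabatic: W = (P₁V₁ − P₂V₂)/(γ − 1) with γ = 5/3.
P₁V₁ = 13686 J, P₂V₂ = 9146 J.
W = (13686 − 9146) / 0.6667 = 6810 J.
Work on gas = −W_by = -6810 J.

W ≈ -6.81 kJ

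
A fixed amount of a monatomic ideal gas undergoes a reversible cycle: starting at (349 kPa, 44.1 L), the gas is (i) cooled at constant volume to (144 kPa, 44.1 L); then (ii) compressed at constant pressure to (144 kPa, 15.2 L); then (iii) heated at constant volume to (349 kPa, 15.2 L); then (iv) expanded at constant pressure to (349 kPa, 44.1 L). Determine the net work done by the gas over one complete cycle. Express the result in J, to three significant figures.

W_net ≈ 5920 J

Constant-volume legs do no work.
W(ii) = (144)(15.2 − 44.1) = -4162 J; W(iv) = (349)(44.1 − 15.2) = 10086 J.
W_net = -4162 + 10086 = 5924 J (the clockwise enclosed area).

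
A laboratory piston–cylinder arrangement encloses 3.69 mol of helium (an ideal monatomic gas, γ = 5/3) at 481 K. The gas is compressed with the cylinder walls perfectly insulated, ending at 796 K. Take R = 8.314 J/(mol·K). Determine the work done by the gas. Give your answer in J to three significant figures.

W ≈ -14500 J

Adiabatic ⇒ Q = 0, so W_by = −ΔU = nCᵥ(T₁ − T₂).
Cᵥ = 3R/2 = 12.47 J/(mol·K).
W = (3.69)(12.47)(481 − 796) = -14496 J.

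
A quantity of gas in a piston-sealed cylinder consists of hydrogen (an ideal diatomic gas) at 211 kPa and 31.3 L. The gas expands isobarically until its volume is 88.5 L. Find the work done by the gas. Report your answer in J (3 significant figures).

Isobaric: W = P ΔV.
W = (211 kPa)(88.5 − 31.3 L) = (211)(57.2) = 12069 J.

W ≈ 12100 J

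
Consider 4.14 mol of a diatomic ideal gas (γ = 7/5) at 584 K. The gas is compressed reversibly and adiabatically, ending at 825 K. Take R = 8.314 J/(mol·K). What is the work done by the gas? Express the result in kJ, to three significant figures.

W ≈ -20.7 kJ

Adiabatic ⇒ Q = 0, so W_by = −ΔU = nCᵥ(T₁ − T₂).
Cᵥ = 5R/2 = 20.79 J/(mol·K).
W = (4.14)(20.79)(584 − 825) = -20738 J.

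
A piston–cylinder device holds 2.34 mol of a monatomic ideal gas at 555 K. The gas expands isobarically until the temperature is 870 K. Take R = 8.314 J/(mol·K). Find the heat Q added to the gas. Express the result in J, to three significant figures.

Isobaric: W = nRΔT = (2.34)(8.314)(315) = 6128 J.
ΔU = nCᵥΔT with Cᵥ = 3R/2: ΔU = (2.34)(12.47)(315) = 9192 J.
Q = ΔU + W = 9192 + 6128 = 15321 J.

Q ≈ 15300 J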